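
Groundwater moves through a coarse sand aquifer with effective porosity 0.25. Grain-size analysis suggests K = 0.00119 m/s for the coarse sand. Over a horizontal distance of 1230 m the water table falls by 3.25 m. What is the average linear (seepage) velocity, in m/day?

1.09

Convert K: 0.00119 m/s × 86400 = 102.8 m/day.
Hydraulic gradient i = Δh / L = 3.25 / 1230 = 0.002642.
Darcy flux q = K · i = 102.8 × 0.002642 = 0.2717 m/day.
Seepage velocity v = q / n_e = 0.2717 / 0.25 = 1.087 m/day.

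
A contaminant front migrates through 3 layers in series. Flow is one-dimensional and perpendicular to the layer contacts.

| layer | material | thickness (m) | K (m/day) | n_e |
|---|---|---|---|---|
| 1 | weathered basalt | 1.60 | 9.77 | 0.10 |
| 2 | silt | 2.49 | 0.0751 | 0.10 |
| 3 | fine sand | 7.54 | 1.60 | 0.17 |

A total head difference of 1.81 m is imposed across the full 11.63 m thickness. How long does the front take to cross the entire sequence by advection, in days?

35.5

With flow normal to the layers, continuity requires the same specific discharge q through every layer.
Σ(b_i/K_i) = 1.60/9.77 + 2.49/0.0751 + 7.54/1.60 = 38.03 d.
q = Δh / Σ(b_i/K_i) = 1.81 / 38.03 = 0.04759 m/day.
In each layer the seepage velocity is v_i = q/n_i, so the layer transit time is t_i = b_i·n_i / q:
  layer 1 (weathered basalt): t_1 = 1.60 × 0.10 / 0.04759 = 3.362 d
  layer 2 (silt): t_2 = 2.49 × 0.10 / 0.04759 = 5.232 d
  layer 3 (fine sand): t_3 = 7.54 × 0.17 / 0.04759 = 26.93 d
Total t = Σ t_i = 35.53 days.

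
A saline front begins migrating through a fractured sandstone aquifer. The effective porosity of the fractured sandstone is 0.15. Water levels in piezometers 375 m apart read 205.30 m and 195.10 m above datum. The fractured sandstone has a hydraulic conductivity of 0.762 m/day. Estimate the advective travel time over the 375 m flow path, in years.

7.43

Hydraulic gradient i = (205.30 − 195.10) / 375 = 10.2 / 375 = 0.02720.
Darcy flux q = K · i = 0.7620 × 0.02720 = 0.02073 m/day.
Seepage velocity v = q / n_e = 0.02073 / 0.15 = 0.1382 m/day.
Travel time t = L / v = 375 / 0.1382 = 2714 days = 7.430 years.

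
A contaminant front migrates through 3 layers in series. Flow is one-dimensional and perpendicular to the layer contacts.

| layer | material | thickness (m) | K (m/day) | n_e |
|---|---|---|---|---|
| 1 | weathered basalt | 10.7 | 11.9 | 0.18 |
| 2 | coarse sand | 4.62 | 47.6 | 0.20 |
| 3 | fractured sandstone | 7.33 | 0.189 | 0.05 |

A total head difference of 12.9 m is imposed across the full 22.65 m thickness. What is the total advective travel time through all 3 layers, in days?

With flow normal to the layers, continuity requires the same specific discharge q through every layer.
Σ(b_i/K_i) = 10.7/11.9 + 4.62/47.6 + 7.33/0.189 = 39.78 d.
q = Δh / Σ(b_i/K_i) = 12.9 / 39.78 = 0.3243 m/day.
In each layer the seepage velocity is v_i = q/n_i, so the layer transit time is t_i = b_i·n_i / q:
  layer 1 (weathered basalt): t_1 = 10.7 × 0.18 / 0.3243 = 5.939 d
  layer 2 (coarse sand): t_2 = 4.62 × 0.20 / 0.3243 = 2.849 d
  layer 3 (fractured sandstone): t_3 = 7.33 × 0.05 / 0.3243 = 1.130 d
Total t = Σ t_i = 9.919 days.

9.92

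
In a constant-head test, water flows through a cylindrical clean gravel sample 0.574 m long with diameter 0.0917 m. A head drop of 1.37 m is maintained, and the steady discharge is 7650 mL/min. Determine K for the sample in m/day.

Cross-sectional area A = π·(d/2)² = π × (0.0917/2)² = 0.006604 m².
Convert discharge: 7650 mL/min = 0.0001275 m³/s.
Darcy's law rearranged: K = Q·L / (A·Δh) = 0.0001275 × 0.574 / (0.006604 × 1.37) = 0.008089 m/s = 698.9 m/day.

699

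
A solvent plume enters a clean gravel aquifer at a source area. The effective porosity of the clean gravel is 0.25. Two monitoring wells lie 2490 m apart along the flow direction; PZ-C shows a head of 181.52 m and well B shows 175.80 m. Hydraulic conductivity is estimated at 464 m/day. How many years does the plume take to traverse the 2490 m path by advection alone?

Hydraulic gradient i = (181.52 − 175.80) / 2490 = 5.72 / 2490 = 0.002297.
Darcy flux q = K · i = 464.0 × 0.002297 = 1.066 m/day.
Seepage velocity v = q / n_e = 1.066 / 0.25 = 4.264 m/day.
Travel time t = L / v = 2490 / 4.264 = 584.0 days = 1.599 years.

1.60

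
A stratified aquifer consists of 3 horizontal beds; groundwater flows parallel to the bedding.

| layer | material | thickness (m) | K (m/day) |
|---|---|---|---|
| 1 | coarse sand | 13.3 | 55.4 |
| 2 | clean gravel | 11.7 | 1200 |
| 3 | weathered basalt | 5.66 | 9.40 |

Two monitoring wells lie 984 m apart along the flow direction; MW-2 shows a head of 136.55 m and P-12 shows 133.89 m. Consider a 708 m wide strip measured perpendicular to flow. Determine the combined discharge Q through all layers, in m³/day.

Flow is parallel to layering, so each bed carries its own Darcy discharge and the transmissivities add.
Σ(K_i·b_i) = 55.4×13.3 + 1200×11.7 + 9.40×5.66 = 14830 m²/day.
Hydraulic gradient i = (136.55 − 133.89) / 984 = 2.66 / 984 = 0.002703.
Q = Σ(K_i·b_i) · W · i = 14830 × 708 × 0.002703 = 28383 m³/day.

28400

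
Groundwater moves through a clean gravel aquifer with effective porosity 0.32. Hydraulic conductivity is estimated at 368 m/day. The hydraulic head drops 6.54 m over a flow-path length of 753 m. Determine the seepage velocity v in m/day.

Hydraulic gradient i = Δh / L = 6.54 / 753 = 0.008685.
Darcy flux q = K · i = 368.0 × 0.008685 = 3.196 m/day.
Seepage velocity v = q / n_e = 3.196 / 0.32 = 9.988 m/day.

9.99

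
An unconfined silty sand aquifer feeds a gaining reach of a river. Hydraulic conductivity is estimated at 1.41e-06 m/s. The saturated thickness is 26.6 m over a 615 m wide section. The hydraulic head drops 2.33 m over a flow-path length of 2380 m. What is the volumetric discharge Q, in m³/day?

Convert K: 1.41e-06 m/s × 86400 = 0.1218 m/day.
Cross-sectional area A = 615 × 26.6 = 16359 m².
Hydraulic gradient i = Δh / L = 2.33 / 2380 = 0.0009790.
Darcy's law: Q = K · A · i = 0.1218 × 16359 × 0.0009790 = 1.951 m³/day.

1.95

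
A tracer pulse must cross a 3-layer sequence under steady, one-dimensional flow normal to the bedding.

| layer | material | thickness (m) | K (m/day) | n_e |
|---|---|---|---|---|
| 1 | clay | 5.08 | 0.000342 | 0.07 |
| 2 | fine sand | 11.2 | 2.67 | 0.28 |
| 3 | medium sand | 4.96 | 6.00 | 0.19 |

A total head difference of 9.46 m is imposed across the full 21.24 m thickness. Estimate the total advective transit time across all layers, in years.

With flow normal to the layers, continuity requires the same specific discharge q through every layer.
Σ(b_i/K_i) = 5.08/0.000342 + 11.2/2.67 + 4.96/6.00 = 14859 d.
q = Δh / Σ(b_i/K_i) = 9.46 / 14859 = 0.0006367 m/day.
In each layer the seepage velocity is v_i = q/n_i, so the layer transit time is t_i = b_i·n_i / q:
  layer 1 (clay): t_1 = 5.08 × 0.07 / 0.0006367 = 558.5 d
  layer 2 (fine sand): t_2 = 11.2 × 0.28 / 0.0006367 = 4926 d
  layer 3 (medium sand): t_3 = 4.96 × 0.19 / 0.0006367 = 1480 d
Total t = Σ t_i = 6964 days = 19.07 years.

19.1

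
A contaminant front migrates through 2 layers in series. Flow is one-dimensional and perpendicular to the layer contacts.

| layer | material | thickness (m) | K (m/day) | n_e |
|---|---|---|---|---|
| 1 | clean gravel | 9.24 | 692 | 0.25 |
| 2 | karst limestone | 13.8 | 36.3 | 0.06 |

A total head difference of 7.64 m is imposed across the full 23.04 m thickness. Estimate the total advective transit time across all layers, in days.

With flow normal to the layers, continuity requires the same specific discharge q through every layer.
Σ(b_i/K_i) = 9.24/692 + 13.8/36.3 = 0.3935 d.
q = Δh / Σ(b_i/K_i) = 7.64 / 0.3935 = 19.41 m/day.
In each layer the seepage velocity is v_i = q/n_i, so the layer transit time is t_i = b_i·n_i / q:
  layer 1 (clean gravel): t_1 = 9.24 × 0.25 / 19.41 = 0.1190 d
  layer 2 (karst limestone): t_2 = 13.8 × 0.06 / 19.41 = 0.04265 d
Total t = Σ t_i = 0.1616 days.

0.162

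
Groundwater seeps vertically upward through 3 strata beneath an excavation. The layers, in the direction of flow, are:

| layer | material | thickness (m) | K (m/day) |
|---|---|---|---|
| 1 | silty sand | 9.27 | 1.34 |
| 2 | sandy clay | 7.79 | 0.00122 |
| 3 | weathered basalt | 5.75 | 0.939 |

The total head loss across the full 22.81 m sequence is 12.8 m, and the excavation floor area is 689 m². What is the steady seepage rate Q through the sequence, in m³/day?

Flow is perpendicular to layering, so the layers act in series and the equivalent K is the thickness-weighted harmonic mean.
Total thickness L = 9.27 + 7.79 + 5.75 = 22.81 m.
Σ(b_i/K_i) = 9.27/1.34 + 7.79/0.00122 + 5.75/0.939 = 6398 d.
K_eq = L / Σ(b_i/K_i) = 22.81 / 6398 = 0.003565 m/day.
Q = K_eq · A · (Δh/L) = 0.003565 × 689 × (12.8/22.81) = 1.378 m³/day.

1.38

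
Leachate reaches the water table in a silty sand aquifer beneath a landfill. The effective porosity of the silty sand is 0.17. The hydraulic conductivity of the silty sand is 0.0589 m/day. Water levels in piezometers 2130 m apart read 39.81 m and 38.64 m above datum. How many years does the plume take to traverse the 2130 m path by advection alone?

Hydraulic gradient i = (39.81 − 38.64) / 2130 = 1.17 / 2130 = 0.0005493.
Darcy flux q = K · i = 0.05890 × 0.0005493 = 3.235e-05 m/day.
Seepage velocity v = q / n_e = 3.235e-05 / 0.17 = 0.0001903 m/day.
Travel time t = L / v = 2130 / 0.0001903 = 1.119e+07 days = 30642 years.

30600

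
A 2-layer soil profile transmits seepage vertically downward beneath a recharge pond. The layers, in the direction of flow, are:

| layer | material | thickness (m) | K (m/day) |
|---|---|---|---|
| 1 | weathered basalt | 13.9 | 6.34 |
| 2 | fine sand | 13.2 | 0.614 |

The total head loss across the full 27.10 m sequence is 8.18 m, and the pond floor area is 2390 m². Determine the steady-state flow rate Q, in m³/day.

Flow is perpendicular to layering, so the layers act in series and the equivalent K is the thickness-weighted harmonic mean.
Total thickness L = 13.9 + 13.2 = 27.10 m.
Σ(b_i/K_i) = 13.9/6.34 + 13.2/0.614 = 23.69 d.
K_eq = L / Σ(b_i/K_i) = 27.10 / 23.69 = 1.144 m/day.
Q = K_eq · A · (Δh/L) = 1.144 × 2390 × (8.18/27.10) = 825.2 m³/day.

825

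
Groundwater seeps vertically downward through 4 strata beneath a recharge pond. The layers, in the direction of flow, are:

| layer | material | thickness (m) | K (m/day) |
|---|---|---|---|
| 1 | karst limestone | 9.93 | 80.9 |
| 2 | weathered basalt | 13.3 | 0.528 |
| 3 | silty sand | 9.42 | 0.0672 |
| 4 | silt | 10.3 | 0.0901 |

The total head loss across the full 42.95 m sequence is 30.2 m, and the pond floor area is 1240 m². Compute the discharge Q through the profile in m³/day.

134

Flow is perpendicular to layering, so the layers act in series and the equivalent K is the thickness-weighted harmonic mean.
Total thickness L = 9.93 + 13.3 + 9.42 + 10.3 = 42.95 m.
Σ(b_i/K_i) = 9.93/80.9 + 13.3/0.528 + 9.42/0.0672 + 10.3/0.0901 = 279.8 d.
K_eq = L / Σ(b_i/K_i) = 42.95 / 279.8 = 0.1535 m/day.
Q = K_eq · A · (Δh/L) = 0.1535 × 1240 × (30.2/42.95) = 133.8 m³/day.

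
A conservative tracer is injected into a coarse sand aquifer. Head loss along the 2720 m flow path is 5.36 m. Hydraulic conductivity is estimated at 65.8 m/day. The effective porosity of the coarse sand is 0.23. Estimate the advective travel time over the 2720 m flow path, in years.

13.2

Hydraulic gradient i = Δh / L = 5.36 / 2720 = 0.001971.
Darcy flux q = K · i = 65.80 × 0.001971 = 0.1297 m/day.
Seepage velocity v = q / n_e = 0.1297 / 0.23 = 0.5638 m/day.
Travel time t = L / v = 2720 / 0.5638 = 4825 days = 13.21 years.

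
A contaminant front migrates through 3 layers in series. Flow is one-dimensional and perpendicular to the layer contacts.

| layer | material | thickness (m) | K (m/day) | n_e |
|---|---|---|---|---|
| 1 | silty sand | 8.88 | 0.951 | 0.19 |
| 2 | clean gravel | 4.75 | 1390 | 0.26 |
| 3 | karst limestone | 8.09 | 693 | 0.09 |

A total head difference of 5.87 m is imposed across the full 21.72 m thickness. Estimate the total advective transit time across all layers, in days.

5.82

With flow normal to the layers, continuity requires the same specific discharge q through every layer.
Σ(b_i/K_i) = 8.88/0.951 + 4.75/1390 + 8.09/693 = 9.353 d.
q = Δh / Σ(b_i/K_i) = 5.87 / 9.353 = 0.6276 m/day.
In each layer the seepage velocity is v_i = q/n_i, so the layer transit time is t_i = b_i·n_i / q:
  layer 1 (silty sand): t_1 = 8.88 × 0.19 / 0.6276 = 2.688 d
  layer 2 (clean gravel): t_2 = 4.75 × 0.26 / 0.6276 = 1.968 d
  layer 3 (karst limestone): t_3 = 8.09 × 0.09 / 0.6276 = 1.160 d
Total t = Σ t_i = 5.816 days.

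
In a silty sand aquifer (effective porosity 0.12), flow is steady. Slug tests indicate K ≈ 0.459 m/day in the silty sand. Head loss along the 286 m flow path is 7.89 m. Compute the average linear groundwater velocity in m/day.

0.106

Hydraulic gradient i = Δh / L = 7.89 / 286 = 0.02759.
Darcy flux q = K · i = 0.4590 × 0.02759 = 0.01266 m/day.
Seepage velocity v = q / n_e = 0.01266 / 0.12 = 0.1055 m/day.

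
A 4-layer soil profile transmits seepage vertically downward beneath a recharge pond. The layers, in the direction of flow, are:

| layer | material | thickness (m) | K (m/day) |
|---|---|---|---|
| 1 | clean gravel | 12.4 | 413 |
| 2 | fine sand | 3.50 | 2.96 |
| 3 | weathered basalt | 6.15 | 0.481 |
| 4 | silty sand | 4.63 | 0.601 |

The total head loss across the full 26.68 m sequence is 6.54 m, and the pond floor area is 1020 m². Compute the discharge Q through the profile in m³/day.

307

Flow is perpendicular to layering, so the layers act in series and the equivalent K is the thickness-weighted harmonic mean.
Total thickness L = 12.4 + 3.50 + 6.15 + 4.63 = 26.68 m.
Σ(b_i/K_i) = 12.4/413 + 3.50/2.96 + 6.15/0.481 + 4.63/0.601 = 21.70 d.
K_eq = L / Σ(b_i/K_i) = 26.68 / 21.70 = 1.229 m/day.
Q = K_eq · A · (Δh/L) = 1.229 × 1020 × (6.54/26.68) = 307.4 m³/day.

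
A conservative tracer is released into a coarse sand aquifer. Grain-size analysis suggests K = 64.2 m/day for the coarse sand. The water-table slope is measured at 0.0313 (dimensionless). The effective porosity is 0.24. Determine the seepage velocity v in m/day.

Hydraulic gradient i = 0.0313.
Darcy flux q = K · i = 64.20 × 0.03130 = 2.009 m/day.
Seepage velocity v = q / n_e = 2.009 / 0.24 = 8.373 m/day.

8.37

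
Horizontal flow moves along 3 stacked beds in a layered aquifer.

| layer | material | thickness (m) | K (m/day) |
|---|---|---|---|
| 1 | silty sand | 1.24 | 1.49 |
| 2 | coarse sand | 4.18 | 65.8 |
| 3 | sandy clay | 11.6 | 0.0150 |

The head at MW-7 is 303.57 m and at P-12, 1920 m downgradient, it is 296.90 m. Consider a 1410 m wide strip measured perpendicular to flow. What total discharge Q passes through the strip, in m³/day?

Flow is parallel to layering, so each bed carries its own Darcy discharge and the transmissivities add.
Σ(K_i·b_i) = 1.49×1.24 + 65.8×4.18 + 0.0150×11.6 = 277.1 m²/day.
Hydraulic gradient i = (303.57 − 296.90) / 1920 = 6.67 / 1920 = 0.003474.
Q = Σ(K_i·b_i) · W · i = 277.1 × 1410 × 0.003474 = 1357 m³/day.

1360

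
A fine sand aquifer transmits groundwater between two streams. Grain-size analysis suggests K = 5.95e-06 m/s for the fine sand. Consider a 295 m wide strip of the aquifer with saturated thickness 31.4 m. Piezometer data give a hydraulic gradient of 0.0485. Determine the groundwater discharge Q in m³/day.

231

Convert K: 5.95e-06 m/s × 86400 = 0.5141 m/day.
Cross-sectional area A = 295 × 31.4 = 9263 m².
Hydraulic gradient i = 0.0485.
Darcy's law: Q = K · A · i = 0.5141 × 9263 × 0.04850 = 231.0 m³/day.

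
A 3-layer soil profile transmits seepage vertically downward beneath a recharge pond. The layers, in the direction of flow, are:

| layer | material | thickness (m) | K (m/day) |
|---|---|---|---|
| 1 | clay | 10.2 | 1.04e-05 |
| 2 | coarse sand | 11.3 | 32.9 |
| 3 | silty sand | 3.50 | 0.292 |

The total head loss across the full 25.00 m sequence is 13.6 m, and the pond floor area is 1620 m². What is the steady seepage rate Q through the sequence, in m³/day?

0.0225

Flow is perpendicular to layering, so the layers act in series and the equivalent K is the thickness-weighted harmonic mean.
Total thickness L = 10.2 + 11.3 + 3.50 = 25.00 m.
Σ(b_i/K_i) = 10.2/1.04e-05 + 11.3/32.9 + 3.50/0.292 = 9.808e+05 d.
K_eq = L / Σ(b_i/K_i) = 25.00 / 9.808e+05 = 2.549e-05 m/day.
Q = K_eq · A · (Δh/L) = 2.549e-05 × 1620 × (13.6/25.00) = 0.02246 m³/day.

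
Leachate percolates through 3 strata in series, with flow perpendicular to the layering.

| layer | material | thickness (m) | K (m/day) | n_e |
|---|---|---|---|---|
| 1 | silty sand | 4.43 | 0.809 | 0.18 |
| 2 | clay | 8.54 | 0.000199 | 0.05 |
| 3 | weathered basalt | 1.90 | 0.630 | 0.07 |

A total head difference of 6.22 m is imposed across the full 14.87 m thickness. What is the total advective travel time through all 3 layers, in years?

With flow normal to the layers, continuity requires the same specific discharge q through every layer.
Σ(b_i/K_i) = 4.43/0.809 + 8.54/0.000199 + 1.90/0.630 = 42923 d.
q = Δh / Σ(b_i/K_i) = 6.22 / 42923 = 0.0001449 m/day.
In each layer the seepage velocity is v_i = q/n_i, so the layer transit time is t_i = b_i·n_i / q:
  layer 1 (silty sand): t_1 = 4.43 × 0.18 / 0.0001449 = 5503 d
  layer 2 (clay): t_2 = 8.54 × 0.05 / 0.0001449 = 2947 d
  layer 3 (weathered basalt): t_3 = 1.90 × 0.07 / 0.0001449 = 917.8 d
Total t = Σ t_i = 9367 days = 25.65 years.

25.6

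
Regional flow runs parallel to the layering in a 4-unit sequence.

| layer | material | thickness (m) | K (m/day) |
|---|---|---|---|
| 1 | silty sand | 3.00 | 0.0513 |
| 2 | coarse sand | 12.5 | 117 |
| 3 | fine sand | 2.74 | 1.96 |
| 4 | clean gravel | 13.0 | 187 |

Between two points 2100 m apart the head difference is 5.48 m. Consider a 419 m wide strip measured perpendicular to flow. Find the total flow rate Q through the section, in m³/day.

4260

Flow is parallel to layering, so each bed carries its own Darcy discharge and the transmissivities add.
Σ(K_i·b_i) = 0.0513×3.00 + 117×12.5 + 1.96×2.74 + 187×13.0 = 3899 m²/day.
Hydraulic gradient i = Δh / L = 5.48 / 2100 = 0.002610.
Q = Σ(K_i·b_i) · W · i = 3899 × 419 × 0.002610 = 4263 m³/day.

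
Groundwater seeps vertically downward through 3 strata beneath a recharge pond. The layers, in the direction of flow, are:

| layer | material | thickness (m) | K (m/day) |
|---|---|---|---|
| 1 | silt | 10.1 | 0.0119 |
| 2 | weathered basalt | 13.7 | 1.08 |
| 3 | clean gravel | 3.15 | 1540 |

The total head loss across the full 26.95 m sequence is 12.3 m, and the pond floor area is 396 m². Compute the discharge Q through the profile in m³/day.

5.65

Flow is perpendicular to layering, so the layers act in series and the equivalent K is the thickness-weighted harmonic mean.
Total thickness L = 10.1 + 13.7 + 3.15 = 26.95 m.
Σ(b_i/K_i) = 10.1/0.0119 + 13.7/1.08 + 3.15/1540 = 861.4 d.
K_eq = L / Σ(b_i/K_i) = 26.95 / 861.4 = 0.03129 m/day.
Q = K_eq · A · (Δh/L) = 0.03129 × 396 × (12.3/26.95) = 5.654 m³/day.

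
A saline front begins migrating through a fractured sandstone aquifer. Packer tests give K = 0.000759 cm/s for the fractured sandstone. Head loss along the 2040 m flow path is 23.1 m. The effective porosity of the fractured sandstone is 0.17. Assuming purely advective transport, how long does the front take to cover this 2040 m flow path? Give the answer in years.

128

Convert K: 0.000759 cm/s × 864 = 0.6558 m/day.
Hydraulic gradient i = Δh / L = 23.1 / 2040 = 0.01132.
Darcy flux q = K · i = 0.6558 × 0.01132 = 0.007426 m/day.
Seepage velocity v = q / n_e = 0.007426 / 0.17 = 0.04368 m/day.
Travel time t = L / v = 2040 / 0.04368 = 46703 days = 127.9 years.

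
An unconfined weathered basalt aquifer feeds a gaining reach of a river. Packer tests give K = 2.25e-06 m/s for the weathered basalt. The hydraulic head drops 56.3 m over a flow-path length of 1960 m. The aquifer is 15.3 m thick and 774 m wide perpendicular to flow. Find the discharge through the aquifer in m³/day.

Convert K: 2.25e-06 m/s × 86400 = 0.1944 m/day.
Cross-sectional area A = 774 × 15.3 = 11842 m².
Hydraulic gradient i = Δh / L = 56.3 / 1960 = 0.02872.
Darcy's law: Q = K · A · i = 0.1944 × 11842 × 0.02872 = 66.13 m³/day.

66.1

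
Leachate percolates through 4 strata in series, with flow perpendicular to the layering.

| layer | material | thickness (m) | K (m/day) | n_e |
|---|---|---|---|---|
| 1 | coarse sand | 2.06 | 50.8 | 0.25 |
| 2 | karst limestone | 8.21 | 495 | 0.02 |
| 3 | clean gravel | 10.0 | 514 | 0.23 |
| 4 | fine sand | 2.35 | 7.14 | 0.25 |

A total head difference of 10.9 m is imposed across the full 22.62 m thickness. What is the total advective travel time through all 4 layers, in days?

0.133

With flow normal to the layers, continuity requires the same specific discharge q through every layer.
Σ(b_i/K_i) = 2.06/50.8 + 8.21/495 + 10.0/514 + 2.35/7.14 = 0.4057 d.
q = Δh / Σ(b_i/K_i) = 10.9 / 0.4057 = 26.87 m/day.
In each layer the seepage velocity is v_i = q/n_i, so the layer transit time is t_i = b_i·n_i / q:
  layer 1 (coarse sand): t_1 = 2.06 × 0.25 / 26.87 = 0.01917 d
  layer 2 (karst limestone): t_2 = 8.21 × 0.02 / 26.87 = 0.006112 d
  layer 3 (clean gravel): t_3 = 10.0 × 0.23 / 26.87 = 0.08561 d
  layer 4 (fine sand): t_4 = 2.35 × 0.25 / 26.87 = 0.02187 d
Total t = Σ t_i = 0.1328 days.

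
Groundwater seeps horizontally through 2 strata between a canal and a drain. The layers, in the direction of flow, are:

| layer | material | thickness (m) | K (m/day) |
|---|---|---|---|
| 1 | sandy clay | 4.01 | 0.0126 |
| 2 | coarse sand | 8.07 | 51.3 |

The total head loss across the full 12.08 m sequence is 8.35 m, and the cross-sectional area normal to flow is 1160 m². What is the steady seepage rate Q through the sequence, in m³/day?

30.4

Flow is perpendicular to layering, so the layers act in series and the equivalent K is the thickness-weighted harmonic mean.
Total thickness L = 4.01 + 8.07 = 12.08 m.
Σ(b_i/K_i) = 4.01/0.0126 + 8.07/51.3 = 318.4 d.
K_eq = L / Σ(b_i/K_i) = 12.08 / 318.4 = 0.03794 m/day.
Q = K_eq · A · (Δh/L) = 0.03794 × 1160 × (8.35/12.08) = 30.42 m³/day.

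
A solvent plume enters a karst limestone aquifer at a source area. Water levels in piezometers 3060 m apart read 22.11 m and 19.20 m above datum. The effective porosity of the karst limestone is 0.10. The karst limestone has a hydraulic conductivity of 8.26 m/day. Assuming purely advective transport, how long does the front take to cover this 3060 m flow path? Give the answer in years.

107

Hydraulic gradient i = (22.11 − 19.20) / 3060 = 2.91 / 3060 = 0.0009510.
Darcy flux q = K · i = 8.260 × 0.0009510 = 0.007855 m/day.
Seepage velocity v = q / n_e = 0.007855 / 0.10 = 0.07855 m/day.
Travel time t = L / v = 3060 / 0.07855 = 38956 days = 106.7 years.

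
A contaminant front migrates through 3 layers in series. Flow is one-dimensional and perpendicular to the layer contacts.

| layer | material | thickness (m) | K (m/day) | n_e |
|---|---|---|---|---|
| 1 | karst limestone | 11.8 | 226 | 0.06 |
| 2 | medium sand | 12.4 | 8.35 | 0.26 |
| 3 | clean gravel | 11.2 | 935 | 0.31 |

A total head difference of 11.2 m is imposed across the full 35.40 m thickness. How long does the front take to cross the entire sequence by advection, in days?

1.02

With flow normal to the layers, continuity requires the same specific discharge q through every layer.
Σ(b_i/K_i) = 11.8/226 + 12.4/8.35 + 11.2/935 = 1.549 d.
q = Δh / Σ(b_i/K_i) = 11.2 / 1.549 = 7.229 m/day.
In each layer the seepage velocity is v_i = q/n_i, so the layer transit time is t_i = b_i·n_i / q:
  layer 1 (karst limestone): t_1 = 11.8 × 0.06 / 7.229 = 0.09793 d
  layer 2 (medium sand): t_2 = 12.4 × 0.26 / 7.229 = 0.4460 d
  layer 3 (clean gravel): t_3 = 11.2 × 0.31 / 7.229 = 0.4803 d
Total t = Σ t_i = 1.024 days.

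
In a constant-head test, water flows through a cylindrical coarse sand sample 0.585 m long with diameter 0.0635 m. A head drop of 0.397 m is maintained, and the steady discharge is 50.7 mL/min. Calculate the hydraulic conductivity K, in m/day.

Cross-sectional area A = π·(d/2)² = π × (0.0635/2)² = 0.003167 m².
Convert discharge: 50.7 mL/min = 8.450e-07 m³/s.
Darcy's law rearranged: K = Q·L / (A·Δh) = 8.450e-07 × 0.585 / (0.003167 × 0.397) = 0.0003932 m/s = 33.97 m/day.

34.0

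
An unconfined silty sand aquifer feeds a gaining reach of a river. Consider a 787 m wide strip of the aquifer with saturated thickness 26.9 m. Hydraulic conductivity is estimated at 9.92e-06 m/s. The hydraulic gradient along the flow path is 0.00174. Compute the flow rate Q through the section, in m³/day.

31.6

Convert K: 9.92e-06 m/s × 86400 = 0.8571 m/day.
Cross-sectional area A = 787 × 26.9 = 21170 m².
Hydraulic gradient i = 0.00174.
Darcy's law: Q = K · A · i = 0.8571 × 21170 × 0.001740 = 31.57 m³/day.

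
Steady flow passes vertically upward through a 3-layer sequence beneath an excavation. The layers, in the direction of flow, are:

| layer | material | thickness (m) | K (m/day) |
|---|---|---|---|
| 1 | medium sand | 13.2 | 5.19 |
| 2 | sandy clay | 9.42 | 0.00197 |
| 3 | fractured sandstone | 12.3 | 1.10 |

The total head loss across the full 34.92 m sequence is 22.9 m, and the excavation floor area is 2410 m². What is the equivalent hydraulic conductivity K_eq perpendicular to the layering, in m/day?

0.00728

Flow is perpendicular to layering, so the layers act in series and the equivalent K is the thickness-weighted harmonic mean.
Total thickness L = 13.2 + 9.42 + 12.3 = 34.92 m.
Σ(b_i/K_i) = 13.2/5.19 + 9.42/0.00197 + 12.3/1.10 = 4795 d.
K_eq = L / Σ(b_i/K_i) = 34.92 / 4795 = 0.007282 m/day.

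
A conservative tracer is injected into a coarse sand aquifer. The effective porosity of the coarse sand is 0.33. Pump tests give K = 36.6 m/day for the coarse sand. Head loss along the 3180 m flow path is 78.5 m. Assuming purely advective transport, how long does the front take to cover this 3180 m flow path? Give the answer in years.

Hydraulic gradient i = Δh / L = 78.5 / 3180 = 0.02469.
Darcy flux q = K · i = 36.60 × 0.02469 = 0.9035 m/day.
Seepage velocity v = q / n_e = 0.9035 / 0.33 = 2.738 m/day.
Travel time t = L / v = 3180 / 2.738 = 1161 days = 3.180 years.

3.18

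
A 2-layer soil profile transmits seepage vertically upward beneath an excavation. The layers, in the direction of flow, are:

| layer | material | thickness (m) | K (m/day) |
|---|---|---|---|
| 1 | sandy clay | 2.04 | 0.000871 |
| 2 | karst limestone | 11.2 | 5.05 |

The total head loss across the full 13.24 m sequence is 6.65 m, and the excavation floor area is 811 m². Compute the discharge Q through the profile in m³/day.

Flow is perpendicular to layering, so the layers act in series and the equivalent K is the thickness-weighted harmonic mean.
Total thickness L = 2.04 + 11.2 = 13.24 m.
Σ(b_i/K_i) = 2.04/0.000871 + 11.2/5.05 = 2344 d.
K_eq = L / Σ(b_i/K_i) = 13.24 / 2344 = 0.005648 m/day.
Q = K_eq · A · (Δh/L) = 0.005648 × 811 × (6.65/13.24) = 2.300 m³/day.

2.30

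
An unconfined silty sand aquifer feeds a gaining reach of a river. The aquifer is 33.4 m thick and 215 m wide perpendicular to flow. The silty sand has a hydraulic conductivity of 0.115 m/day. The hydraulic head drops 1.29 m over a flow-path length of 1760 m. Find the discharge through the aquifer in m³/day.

Cross-sectional area A = 215 × 33.4 = 7181 m².
Hydraulic gradient i = Δh / L = 1.29 / 1760 = 0.0007330.
Darcy's law: Q = K · A · i = 0.1150 × 7181 × 0.0007330 = 0.6053 m³/day.

0.605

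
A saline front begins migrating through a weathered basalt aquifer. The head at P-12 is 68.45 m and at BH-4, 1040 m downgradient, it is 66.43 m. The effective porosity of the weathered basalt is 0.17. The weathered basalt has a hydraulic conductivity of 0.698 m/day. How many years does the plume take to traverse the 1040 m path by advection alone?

357

Hydraulic gradient i = (68.45 − 66.43) / 1040 = 2.02 / 1040 = 0.001942.
Darcy flux q = K · i = 0.6980 × 0.001942 = 0.001356 m/day.
Seepage velocity v = q / n_e = 0.001356 / 0.17 = 0.007975 m/day.
Travel time t = L / v = 1040 / 0.007975 = 1.304e+05 days = 357.0 years.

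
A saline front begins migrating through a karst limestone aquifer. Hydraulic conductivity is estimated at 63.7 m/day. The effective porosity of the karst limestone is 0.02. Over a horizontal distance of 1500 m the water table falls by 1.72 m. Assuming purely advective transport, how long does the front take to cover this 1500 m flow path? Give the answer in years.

1.12

Hydraulic gradient i = Δh / L = 1.72 / 1500 = 0.001147.
Darcy flux q = K · i = 63.70 × 0.001147 = 0.07304 m/day.
Seepage velocity v = q / n_e = 0.07304 / 0.02 = 3.652 m/day.
Travel time t = L / v = 1500 / 3.652 = 410.7 days = 1.124 years.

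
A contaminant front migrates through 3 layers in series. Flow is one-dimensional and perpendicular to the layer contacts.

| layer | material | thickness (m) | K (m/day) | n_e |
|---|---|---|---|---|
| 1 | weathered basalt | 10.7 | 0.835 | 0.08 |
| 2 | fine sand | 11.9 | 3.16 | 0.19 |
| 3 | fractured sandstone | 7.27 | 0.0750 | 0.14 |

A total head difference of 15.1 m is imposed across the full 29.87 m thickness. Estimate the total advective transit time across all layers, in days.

31.1

With flow normal to the layers, continuity requires the same specific discharge q through every layer.
Σ(b_i/K_i) = 10.7/0.835 + 11.9/3.16 + 7.27/0.0750 = 113.5 d.
q = Δh / Σ(b_i/K_i) = 15.1 / 113.5 = 0.1330 m/day.
In each layer the seepage velocity is v_i = q/n_i, so the layer transit time is t_i = b_i·n_i / q:
  layer 1 (weathered basalt): t_1 = 10.7 × 0.08 / 0.1330 = 6.435 d
  layer 2 (fine sand): t_2 = 11.9 × 0.19 / 0.1330 = 17.00 d
  layer 3 (fractured sandstone): t_3 = 7.27 × 0.14 / 0.1330 = 7.651 d
Total t = Σ t_i = 31.08 days.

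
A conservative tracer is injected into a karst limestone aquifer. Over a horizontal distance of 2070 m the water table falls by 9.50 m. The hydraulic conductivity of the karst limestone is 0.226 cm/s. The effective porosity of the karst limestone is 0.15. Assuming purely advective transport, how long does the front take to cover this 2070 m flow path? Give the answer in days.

346

Convert K: 0.226 cm/s × 864 = 195.3 m/day.
Hydraulic gradient i = Δh / L = 9.50 / 2070 = 0.004589.
Darcy flux q = K · i = 195.3 × 0.004589 = 0.8961 m/day.
Seepage velocity v = q / n_e = 0.8961 / 0.15 = 5.974 m/day.
Travel time t = L / v = 2070 / 5.974 = 346.5 days.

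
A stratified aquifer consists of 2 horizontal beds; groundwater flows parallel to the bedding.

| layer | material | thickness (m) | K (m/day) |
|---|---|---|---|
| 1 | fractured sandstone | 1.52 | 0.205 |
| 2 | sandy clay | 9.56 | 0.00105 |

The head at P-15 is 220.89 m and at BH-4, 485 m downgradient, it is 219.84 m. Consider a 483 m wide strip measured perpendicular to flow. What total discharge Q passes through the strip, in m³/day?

Flow is parallel to layering, so each bed carries its own Darcy discharge and the transmissivities add.
Σ(K_i·b_i) = 0.205×1.52 + 0.00105×9.56 = 0.3216 m²/day.
Hydraulic gradient i = (220.89 − 219.84) / 485 = 1.05 / 485 = 0.002165.
Q = Σ(K_i·b_i) · W · i = 0.3216 × 483 × 0.002165 = 0.3363 m³/day.

0.336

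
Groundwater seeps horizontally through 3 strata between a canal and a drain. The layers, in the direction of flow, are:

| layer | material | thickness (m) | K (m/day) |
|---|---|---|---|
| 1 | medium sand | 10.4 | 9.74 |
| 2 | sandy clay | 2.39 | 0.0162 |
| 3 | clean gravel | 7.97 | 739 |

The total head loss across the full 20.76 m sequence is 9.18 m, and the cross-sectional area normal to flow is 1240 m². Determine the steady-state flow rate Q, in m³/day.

Flow is perpendicular to layering, so the layers act in series and the equivalent K is the thickness-weighted harmonic mean.
Total thickness L = 10.4 + 2.39 + 7.97 = 20.76 m.
Σ(b_i/K_i) = 10.4/9.74 + 2.39/0.0162 + 7.97/739 = 148.6 d.
K_eq = L / Σ(b_i/K_i) = 20.76 / 148.6 = 0.1397 m/day.
Q = K_eq · A · (Δh/L) = 0.1397 × 1240 × (9.18/20.76) = 76.60 m³/day.

76.6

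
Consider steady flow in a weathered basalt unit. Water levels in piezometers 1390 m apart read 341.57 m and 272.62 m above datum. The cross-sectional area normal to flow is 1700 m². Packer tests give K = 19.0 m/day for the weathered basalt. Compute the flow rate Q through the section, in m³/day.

1600

Hydraulic gradient i = (341.57 − 272.62) / 1390 = 68.95 / 1390 = 0.04960.
Darcy's law: Q = K · A · i = 19.00 × 1700 × 0.04960 = 1602 m³/day.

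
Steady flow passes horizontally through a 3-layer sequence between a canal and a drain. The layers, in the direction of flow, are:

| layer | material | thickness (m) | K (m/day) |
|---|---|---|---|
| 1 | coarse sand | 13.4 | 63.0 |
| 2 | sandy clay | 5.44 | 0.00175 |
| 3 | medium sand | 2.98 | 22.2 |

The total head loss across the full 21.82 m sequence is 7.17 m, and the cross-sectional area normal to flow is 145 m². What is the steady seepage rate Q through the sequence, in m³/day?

0.334

Flow is perpendicular to layering, so the layers act in series and the equivalent K is the thickness-weighted harmonic mean.
Total thickness L = 13.4 + 5.44 + 2.98 = 21.82 m.
Σ(b_i/K_i) = 13.4/63.0 + 5.44/0.00175 + 2.98/22.2 = 3109 d.
K_eq = L / Σ(b_i/K_i) = 21.82 / 3109 = 0.007019 m/day.
Q = K_eq · A · (Δh/L) = 0.007019 × 145 × (7.17/21.82) = 0.3344 m³/day.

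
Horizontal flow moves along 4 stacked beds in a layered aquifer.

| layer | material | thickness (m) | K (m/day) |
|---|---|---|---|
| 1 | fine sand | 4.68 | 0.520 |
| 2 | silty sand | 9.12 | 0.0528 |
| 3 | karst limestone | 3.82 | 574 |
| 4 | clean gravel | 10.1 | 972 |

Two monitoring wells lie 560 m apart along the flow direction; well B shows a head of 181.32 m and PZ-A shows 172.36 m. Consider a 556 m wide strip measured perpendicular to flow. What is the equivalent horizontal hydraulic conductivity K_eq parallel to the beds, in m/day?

433

Flow is parallel to layering, so each bed carries its own Darcy discharge and the transmissivities add.
Σ(K_i·b_i) = 0.520×4.68 + 0.0528×9.12 + 574×3.82 + 972×10.1 = 12013 m²/day.
Total thickness b = 27.72 m, so K_eq = Σ(K_i·b_i)/b = 433.4 m/day.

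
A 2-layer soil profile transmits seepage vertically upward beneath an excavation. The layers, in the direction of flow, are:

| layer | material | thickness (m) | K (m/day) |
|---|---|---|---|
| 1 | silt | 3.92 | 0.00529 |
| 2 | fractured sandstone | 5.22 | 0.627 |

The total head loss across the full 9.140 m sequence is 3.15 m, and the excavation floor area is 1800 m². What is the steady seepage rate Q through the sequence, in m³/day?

7.57

Flow is perpendicular to layering, so the layers act in series and the equivalent K is the thickness-weighted harmonic mean.
Total thickness L = 3.92 + 5.22 = 9.140 m.
Σ(b_i/K_i) = 3.92/0.00529 + 5.22/0.627 = 749.3 d.
K_eq = L / Σ(b_i/K_i) = 9.140 / 749.3 = 0.01220 m/day.
Q = K_eq · A · (Δh/L) = 0.01220 × 1800 × (3.15/9.140) = 7.567 m³/day.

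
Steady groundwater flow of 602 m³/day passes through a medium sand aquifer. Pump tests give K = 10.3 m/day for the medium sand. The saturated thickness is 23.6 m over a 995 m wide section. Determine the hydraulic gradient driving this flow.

Cross-sectional area A = 995 × 23.6 = 23482 m².
From Q = K·A·i, i = Q / (K·A) = 602 / (10.30 × 23482) = 0.002489.

0.00249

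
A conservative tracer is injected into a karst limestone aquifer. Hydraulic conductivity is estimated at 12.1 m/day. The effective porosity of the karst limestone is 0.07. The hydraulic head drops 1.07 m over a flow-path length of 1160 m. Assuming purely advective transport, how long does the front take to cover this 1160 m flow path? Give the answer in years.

19.9

Hydraulic gradient i = Δh / L = 1.07 / 1160 = 0.0009224.
Darcy flux q = K · i = 12.10 × 0.0009224 = 0.01116 m/day.
Seepage velocity v = q / n_e = 0.01116 / 0.07 = 0.1594 m/day.
Travel time t = L / v = 1160 / 0.1594 = 7275 days = 19.92 years.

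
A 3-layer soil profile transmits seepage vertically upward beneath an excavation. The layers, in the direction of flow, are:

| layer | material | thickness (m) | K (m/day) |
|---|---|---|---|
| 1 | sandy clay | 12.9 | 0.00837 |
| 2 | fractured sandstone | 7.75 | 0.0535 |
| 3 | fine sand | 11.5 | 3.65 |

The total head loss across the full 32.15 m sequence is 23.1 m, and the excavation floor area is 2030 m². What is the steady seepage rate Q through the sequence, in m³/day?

Flow is perpendicular to layering, so the layers act in series and the equivalent K is the thickness-weighted harmonic mean.
Total thickness L = 12.9 + 7.75 + 11.5 = 32.15 m.
Σ(b_i/K_i) = 12.9/0.00837 + 7.75/0.0535 + 11.5/3.65 = 1689 d.
K_eq = L / Σ(b_i/K_i) = 32.15 / 1689 = 0.01903 m/day.
Q = K_eq · A · (Δh/L) = 0.01903 × 2030 × (23.1/32.15) = 27.76 m³/day.

27.8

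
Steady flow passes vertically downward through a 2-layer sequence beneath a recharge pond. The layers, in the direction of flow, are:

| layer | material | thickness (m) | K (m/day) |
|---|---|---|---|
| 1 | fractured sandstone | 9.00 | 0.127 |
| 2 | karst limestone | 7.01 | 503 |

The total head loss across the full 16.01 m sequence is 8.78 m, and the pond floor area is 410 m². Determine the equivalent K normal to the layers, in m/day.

0.226

Flow is perpendicular to layering, so the layers act in series and the equivalent K is the thickness-weighted harmonic mean.
Total thickness L = 9.00 + 7.01 = 16.01 m.
Σ(b_i/K_i) = 9.00/0.127 + 7.01/503 = 70.88 d.
K_eq = L / Σ(b_i/K_i) = 16.01 / 70.88 = 0.2259 m/day.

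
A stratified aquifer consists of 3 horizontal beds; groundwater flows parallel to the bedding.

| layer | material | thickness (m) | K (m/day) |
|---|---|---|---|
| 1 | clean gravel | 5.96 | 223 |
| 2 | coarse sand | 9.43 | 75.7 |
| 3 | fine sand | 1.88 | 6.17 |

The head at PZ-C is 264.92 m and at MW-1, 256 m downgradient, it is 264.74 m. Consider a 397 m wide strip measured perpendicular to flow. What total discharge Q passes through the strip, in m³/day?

Flow is parallel to layering, so each bed carries its own Darcy discharge and the transmissivities add.
Σ(K_i·b_i) = 223×5.96 + 75.7×9.43 + 6.17×1.88 = 2055 m²/day.
Hydraulic gradient i = (264.92 − 264.74) / 256 = 0.18 / 256 = 0.0007031.
Q = Σ(K_i·b_i) · W · i = 2055 × 397 × 0.0007031 = 573.5 m³/day.

574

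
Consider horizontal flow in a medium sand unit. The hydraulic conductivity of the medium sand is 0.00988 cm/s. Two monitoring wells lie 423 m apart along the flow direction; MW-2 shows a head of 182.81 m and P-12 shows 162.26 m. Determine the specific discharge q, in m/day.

Convert K: 0.00988 cm/s × 864 = 8.536 m/day.
Hydraulic gradient i = (182.81 − 162.26) / 423 = 20.55 / 423 = 0.04858.
Specific discharge q = K · i = 8.536 × 0.04858 = 0.4147 m/day.

0.415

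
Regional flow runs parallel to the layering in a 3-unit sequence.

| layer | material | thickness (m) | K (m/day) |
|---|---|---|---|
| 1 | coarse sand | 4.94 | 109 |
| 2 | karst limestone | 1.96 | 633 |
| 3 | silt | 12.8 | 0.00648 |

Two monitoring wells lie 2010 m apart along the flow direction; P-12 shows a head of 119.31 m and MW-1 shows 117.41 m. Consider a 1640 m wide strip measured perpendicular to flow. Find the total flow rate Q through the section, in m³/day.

2760

Flow is parallel to layering, so each bed carries its own Darcy discharge and the transmissivities add.
Σ(K_i·b_i) = 109×4.94 + 633×1.96 + 0.00648×12.8 = 1779 m²/day.
Hydraulic gradient i = (119.31 − 117.41) / 2010 = 1.9 / 2010 = 0.0009453.
Q = Σ(K_i·b_i) · W · i = 1779 × 1640 × 0.0009453 = 2758 m³/day.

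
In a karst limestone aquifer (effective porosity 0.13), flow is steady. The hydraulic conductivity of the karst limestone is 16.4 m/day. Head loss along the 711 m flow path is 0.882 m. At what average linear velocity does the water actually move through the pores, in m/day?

0.156

Hydraulic gradient i = Δh / L = 0.882 / 711 = 0.001241.
Darcy flux q = K · i = 16.40 × 0.001241 = 0.02034 m/day.
Seepage velocity v = q / n_e = 0.02034 / 0.13 = 0.1565 m/day.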